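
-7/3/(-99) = 0.02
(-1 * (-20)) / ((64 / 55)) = 275 / 16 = 17.19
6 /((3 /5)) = 10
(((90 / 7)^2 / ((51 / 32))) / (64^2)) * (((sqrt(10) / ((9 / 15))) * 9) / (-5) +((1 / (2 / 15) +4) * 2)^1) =15525 / 26656 -2025 * sqrt(10) / 26656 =0.34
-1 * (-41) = 41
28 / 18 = 14 / 9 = 1.56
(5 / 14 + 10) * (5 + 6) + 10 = 123.93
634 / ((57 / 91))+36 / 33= 635318 / 627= 1013.27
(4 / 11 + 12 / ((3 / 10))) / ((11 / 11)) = 444 / 11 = 40.36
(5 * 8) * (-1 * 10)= -400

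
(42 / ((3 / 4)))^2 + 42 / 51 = 53326 / 17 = 3136.82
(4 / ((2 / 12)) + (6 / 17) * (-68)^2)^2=2742336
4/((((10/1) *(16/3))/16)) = 6/5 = 1.20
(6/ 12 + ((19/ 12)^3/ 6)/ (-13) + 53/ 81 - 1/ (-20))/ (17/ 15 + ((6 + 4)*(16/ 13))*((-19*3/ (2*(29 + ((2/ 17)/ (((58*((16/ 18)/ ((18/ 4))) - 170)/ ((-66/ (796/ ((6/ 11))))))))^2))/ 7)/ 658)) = 1360909252936706170553317/ 1334096697114441934714752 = 1.02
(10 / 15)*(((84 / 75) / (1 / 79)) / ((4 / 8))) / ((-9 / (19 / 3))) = -168112 / 2025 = -83.02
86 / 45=1.91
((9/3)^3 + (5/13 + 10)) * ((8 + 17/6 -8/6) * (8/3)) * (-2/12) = -2052/13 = -157.85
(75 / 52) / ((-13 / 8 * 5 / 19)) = -570 / 169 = -3.37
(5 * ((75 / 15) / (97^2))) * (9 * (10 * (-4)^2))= 36000 / 9409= 3.83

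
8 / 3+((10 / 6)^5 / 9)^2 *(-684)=-740770324 / 531441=-1393.89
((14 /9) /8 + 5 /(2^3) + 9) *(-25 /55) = -3535 /792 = -4.46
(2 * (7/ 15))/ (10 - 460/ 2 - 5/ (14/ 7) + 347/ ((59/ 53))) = 1652/ 157905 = 0.01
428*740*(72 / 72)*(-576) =-182430720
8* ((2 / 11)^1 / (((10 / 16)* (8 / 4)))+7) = 3144 / 55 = 57.16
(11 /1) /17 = 0.65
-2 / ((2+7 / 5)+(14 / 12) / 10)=-120 / 211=-0.57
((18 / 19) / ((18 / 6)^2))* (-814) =-1628 / 19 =-85.68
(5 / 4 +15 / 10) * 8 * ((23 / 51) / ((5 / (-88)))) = -44528 / 255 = -174.62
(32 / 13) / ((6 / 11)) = 176 / 39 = 4.51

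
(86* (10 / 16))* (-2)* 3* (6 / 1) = -1935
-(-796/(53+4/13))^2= -107081104/480249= -222.97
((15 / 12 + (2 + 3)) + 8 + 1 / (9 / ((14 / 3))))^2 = 2544025 / 11664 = 218.11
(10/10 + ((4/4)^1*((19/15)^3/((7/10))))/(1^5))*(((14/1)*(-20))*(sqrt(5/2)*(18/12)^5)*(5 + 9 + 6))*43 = -11285285.11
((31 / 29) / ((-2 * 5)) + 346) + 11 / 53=5319567 / 15370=346.10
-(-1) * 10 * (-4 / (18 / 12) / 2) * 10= -400 / 3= -133.33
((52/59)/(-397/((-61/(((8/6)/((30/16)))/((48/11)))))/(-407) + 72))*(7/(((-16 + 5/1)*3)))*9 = -166363470/7118636327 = -0.02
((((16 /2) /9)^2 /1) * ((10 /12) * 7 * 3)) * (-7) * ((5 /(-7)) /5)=1120 /81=13.83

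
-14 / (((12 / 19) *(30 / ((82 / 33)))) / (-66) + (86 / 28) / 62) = 9466408 / 44623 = 212.14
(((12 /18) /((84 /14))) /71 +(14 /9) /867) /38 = 1861 /21052494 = 0.00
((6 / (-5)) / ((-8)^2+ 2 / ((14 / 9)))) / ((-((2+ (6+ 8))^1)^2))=21 / 292480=0.00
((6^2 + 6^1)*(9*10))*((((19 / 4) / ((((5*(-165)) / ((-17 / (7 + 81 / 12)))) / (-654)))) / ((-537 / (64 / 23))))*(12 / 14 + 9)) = 486701568 / 541475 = 898.84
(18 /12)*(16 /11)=24 /11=2.18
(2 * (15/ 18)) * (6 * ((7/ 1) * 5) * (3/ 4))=525/ 2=262.50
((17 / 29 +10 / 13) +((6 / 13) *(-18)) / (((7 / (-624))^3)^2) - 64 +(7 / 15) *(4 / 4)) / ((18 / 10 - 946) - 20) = 2773451339525448955264 / 641487172599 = 4323471236.83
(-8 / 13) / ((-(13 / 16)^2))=2048 / 2197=0.93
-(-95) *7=665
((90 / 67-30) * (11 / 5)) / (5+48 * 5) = -4224 / 16415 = -0.26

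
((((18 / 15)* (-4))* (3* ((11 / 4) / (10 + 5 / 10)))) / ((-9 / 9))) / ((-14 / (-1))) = 66 / 245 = 0.27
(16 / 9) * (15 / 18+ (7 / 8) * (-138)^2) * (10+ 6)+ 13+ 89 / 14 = 179182229 / 378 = 474027.06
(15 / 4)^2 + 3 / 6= 233 / 16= 14.56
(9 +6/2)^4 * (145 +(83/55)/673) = 111295461888/37015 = 3006766.50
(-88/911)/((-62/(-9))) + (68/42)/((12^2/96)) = 1895440/1779183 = 1.07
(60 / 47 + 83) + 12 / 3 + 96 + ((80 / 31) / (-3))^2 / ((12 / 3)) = 74984189 / 406503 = 184.46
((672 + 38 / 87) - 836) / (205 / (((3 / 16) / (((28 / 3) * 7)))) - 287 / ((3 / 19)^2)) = -42690 / 15638917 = -0.00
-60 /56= -15 /14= -1.07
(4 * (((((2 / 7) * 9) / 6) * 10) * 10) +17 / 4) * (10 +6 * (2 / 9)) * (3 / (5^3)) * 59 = 4933757 / 1750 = 2819.29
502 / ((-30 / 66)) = -5522 / 5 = -1104.40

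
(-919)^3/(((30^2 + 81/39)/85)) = -857647472695/11727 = -73134431.03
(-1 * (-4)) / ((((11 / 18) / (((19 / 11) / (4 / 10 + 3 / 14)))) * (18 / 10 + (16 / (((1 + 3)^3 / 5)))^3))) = 4.90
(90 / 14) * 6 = 270 / 7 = 38.57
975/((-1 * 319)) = -975/319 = -3.06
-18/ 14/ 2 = -9/ 14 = -0.64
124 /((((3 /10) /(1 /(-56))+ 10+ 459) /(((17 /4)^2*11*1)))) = 28985 /532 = 54.48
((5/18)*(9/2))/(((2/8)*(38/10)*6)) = 25/114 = 0.22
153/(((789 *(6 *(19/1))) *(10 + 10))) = 17/199880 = 0.00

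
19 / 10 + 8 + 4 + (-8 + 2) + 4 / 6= 257 / 30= 8.57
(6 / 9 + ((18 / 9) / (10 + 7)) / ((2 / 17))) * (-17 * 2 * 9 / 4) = -255 / 2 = -127.50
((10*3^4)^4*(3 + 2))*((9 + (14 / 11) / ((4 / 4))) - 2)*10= 1958625805500000 / 11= 178056891409090.91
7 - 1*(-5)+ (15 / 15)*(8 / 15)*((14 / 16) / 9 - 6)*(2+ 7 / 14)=223 / 54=4.13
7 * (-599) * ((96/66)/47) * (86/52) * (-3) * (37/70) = 11436108/33605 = 340.31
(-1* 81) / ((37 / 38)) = -3078 / 37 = -83.19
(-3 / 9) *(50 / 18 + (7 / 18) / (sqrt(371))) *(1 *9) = -25 / 3-sqrt(371) / 318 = -8.39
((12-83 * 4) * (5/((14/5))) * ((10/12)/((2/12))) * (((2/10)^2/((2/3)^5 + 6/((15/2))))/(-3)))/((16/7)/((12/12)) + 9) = 81000/22357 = 3.62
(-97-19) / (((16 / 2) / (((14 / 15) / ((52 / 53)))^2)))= -3991589 / 304200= -13.12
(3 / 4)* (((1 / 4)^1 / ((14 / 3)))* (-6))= -27 / 112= -0.24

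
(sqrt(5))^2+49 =54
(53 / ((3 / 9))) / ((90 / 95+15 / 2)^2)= 76532 / 34347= 2.23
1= 1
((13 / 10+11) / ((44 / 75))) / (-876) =-615 / 25696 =-0.02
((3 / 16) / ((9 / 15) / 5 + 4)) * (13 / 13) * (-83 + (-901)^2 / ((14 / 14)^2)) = 30439425 / 824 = 36941.05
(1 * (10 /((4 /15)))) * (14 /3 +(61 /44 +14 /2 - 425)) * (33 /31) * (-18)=36704475 /124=296003.83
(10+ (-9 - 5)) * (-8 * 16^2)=8192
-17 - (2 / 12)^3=-3673 / 216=-17.00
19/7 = 2.71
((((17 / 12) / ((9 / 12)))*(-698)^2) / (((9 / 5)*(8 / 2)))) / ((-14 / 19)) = -196708615 / 1134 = -173464.39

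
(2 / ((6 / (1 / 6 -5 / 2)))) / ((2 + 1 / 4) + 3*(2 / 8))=-7 / 27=-0.26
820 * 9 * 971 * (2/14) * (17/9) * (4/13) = 594977.58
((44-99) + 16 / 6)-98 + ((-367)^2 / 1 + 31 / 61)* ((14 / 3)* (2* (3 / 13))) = 689791397 / 2379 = 289950.15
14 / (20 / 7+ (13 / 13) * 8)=49 / 38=1.29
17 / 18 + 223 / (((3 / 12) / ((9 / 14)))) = 72371 / 126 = 574.37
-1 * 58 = -58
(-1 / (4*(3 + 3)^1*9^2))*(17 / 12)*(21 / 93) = -119 / 723168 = -0.00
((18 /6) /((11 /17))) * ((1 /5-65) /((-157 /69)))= 1140156 /8635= 132.04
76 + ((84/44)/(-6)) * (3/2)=3323/44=75.52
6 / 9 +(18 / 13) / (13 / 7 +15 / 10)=1978 / 1833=1.08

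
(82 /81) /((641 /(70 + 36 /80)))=57769 /519210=0.11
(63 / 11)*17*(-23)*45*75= -83136375 / 11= -7557852.27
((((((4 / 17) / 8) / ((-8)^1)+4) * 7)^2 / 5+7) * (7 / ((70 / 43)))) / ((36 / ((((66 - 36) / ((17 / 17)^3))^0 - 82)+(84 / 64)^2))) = -1173011223153 / 757596160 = -1548.33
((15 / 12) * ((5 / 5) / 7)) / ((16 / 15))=75 / 448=0.17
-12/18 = -2/3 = -0.67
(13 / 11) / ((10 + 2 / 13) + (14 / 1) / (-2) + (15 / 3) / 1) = 0.14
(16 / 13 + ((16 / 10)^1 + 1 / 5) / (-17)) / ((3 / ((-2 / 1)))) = -2486 / 3315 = -0.75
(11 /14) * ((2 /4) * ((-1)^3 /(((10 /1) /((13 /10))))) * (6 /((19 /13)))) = -5577 /26600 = -0.21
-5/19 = -0.26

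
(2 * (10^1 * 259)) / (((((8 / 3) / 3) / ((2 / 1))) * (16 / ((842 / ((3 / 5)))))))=8177925 / 8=1022240.62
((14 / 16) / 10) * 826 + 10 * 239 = 98491 / 40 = 2462.28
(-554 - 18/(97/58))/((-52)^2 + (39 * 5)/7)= -29498/142687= -0.21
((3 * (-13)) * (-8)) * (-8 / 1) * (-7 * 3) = 52416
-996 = -996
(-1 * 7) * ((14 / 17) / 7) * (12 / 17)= -168 / 289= -0.58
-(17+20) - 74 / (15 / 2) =-703 / 15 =-46.87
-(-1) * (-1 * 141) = -141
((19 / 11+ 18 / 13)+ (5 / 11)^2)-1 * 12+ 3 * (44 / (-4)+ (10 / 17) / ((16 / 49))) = -7760685 / 213928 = -36.28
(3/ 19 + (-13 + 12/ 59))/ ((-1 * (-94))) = -7084/ 52687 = -0.13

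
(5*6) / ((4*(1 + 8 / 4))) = 5 / 2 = 2.50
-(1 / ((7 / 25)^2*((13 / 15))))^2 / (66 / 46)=-673828125 / 4463459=-150.97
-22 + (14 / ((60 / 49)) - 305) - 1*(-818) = 15073 / 30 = 502.43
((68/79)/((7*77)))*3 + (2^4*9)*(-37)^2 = 8394248220/42581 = 197136.00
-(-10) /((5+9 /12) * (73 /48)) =1920 /1679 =1.14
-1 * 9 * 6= -54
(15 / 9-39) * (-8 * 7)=6272 / 3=2090.67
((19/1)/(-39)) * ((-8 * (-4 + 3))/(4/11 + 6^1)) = -836/1365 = -0.61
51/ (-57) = -17/ 19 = -0.89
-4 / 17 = -0.24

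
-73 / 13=-5.62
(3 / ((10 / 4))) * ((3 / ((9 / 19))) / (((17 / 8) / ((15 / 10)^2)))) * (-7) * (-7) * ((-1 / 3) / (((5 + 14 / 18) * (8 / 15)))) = -75411 / 1768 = -42.65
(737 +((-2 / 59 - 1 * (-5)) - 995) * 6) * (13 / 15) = -3990857 / 885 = -4509.44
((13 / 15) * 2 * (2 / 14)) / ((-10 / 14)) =-26 / 75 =-0.35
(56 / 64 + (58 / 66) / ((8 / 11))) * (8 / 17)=50 / 51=0.98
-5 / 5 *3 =-3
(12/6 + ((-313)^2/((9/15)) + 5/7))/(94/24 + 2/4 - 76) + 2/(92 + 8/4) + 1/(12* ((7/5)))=-7735486811/3391332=-2280.96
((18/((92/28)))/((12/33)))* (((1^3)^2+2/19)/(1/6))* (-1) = -43659/437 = -99.91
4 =4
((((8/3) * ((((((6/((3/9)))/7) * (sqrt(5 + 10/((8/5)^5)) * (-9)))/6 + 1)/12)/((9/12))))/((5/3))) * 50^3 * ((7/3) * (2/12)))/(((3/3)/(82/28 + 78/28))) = -415382.09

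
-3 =-3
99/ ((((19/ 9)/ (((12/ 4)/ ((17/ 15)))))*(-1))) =-40095/ 323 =-124.13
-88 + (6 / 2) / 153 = -4487 / 51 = -87.98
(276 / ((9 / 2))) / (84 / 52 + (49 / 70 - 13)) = -23920 / 4167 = -5.74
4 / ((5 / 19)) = 76 / 5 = 15.20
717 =717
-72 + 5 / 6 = -427 / 6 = -71.17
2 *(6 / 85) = 12 / 85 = 0.14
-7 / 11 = -0.64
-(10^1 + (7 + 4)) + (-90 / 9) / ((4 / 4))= -31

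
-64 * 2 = -128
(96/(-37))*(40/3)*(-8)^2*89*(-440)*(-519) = -1664945356800/37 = -44998523156.76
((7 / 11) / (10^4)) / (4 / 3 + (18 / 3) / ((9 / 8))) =21 / 2200000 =0.00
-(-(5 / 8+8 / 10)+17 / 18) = 173 / 360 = 0.48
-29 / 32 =-0.91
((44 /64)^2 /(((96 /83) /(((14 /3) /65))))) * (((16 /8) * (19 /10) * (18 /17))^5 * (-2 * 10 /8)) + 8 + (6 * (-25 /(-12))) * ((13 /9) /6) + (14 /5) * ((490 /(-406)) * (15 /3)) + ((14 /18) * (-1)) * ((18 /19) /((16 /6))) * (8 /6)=-18365106241525084603 /219681410925600000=-83.60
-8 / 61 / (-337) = 8 / 20557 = 0.00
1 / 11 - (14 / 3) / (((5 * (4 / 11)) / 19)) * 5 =-16087 / 66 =-243.74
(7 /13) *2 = 14 /13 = 1.08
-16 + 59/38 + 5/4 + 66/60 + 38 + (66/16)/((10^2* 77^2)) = 212215137/8192800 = 25.90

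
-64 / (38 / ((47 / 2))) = -752 / 19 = -39.58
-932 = -932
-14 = -14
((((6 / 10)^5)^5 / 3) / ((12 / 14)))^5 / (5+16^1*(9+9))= 124289514858690721618988944010567620999040785481599438457949 / 22042870066619535349429747545991550950455616520590185203332111996132880449295043945312500000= 0.00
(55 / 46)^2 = 3025 / 2116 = 1.43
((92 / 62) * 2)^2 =8464 / 961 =8.81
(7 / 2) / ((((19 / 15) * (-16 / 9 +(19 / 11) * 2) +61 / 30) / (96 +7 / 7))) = 81.66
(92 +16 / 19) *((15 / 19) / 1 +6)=630.35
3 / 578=0.01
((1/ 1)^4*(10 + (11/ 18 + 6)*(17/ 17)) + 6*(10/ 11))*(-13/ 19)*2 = -56797/ 1881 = -30.20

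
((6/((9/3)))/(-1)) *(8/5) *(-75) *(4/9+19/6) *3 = 2600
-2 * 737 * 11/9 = -16214/9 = -1801.56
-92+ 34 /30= -1363 /15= -90.87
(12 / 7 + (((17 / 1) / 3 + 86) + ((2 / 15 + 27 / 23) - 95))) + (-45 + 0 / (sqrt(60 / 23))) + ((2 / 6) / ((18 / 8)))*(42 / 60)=-982598 / 21735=-45.21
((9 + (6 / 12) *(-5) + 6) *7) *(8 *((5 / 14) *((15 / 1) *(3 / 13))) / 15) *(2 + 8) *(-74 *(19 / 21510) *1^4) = -351500 / 9321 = -37.71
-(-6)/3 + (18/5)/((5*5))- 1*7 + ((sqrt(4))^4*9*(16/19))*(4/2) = 564467/2375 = 237.67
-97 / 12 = -8.08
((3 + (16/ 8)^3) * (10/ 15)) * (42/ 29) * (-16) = -4928/ 29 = -169.93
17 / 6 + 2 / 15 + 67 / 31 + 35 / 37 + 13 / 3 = 119371 / 11470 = 10.41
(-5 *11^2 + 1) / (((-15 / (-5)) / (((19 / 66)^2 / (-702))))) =54511 / 2293434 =0.02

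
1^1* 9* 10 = 90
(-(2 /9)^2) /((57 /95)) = -0.08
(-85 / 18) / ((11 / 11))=-85 / 18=-4.72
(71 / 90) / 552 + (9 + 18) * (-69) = -1863.00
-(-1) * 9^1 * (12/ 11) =108/ 11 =9.82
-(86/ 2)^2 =-1849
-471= -471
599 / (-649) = -599 / 649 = -0.92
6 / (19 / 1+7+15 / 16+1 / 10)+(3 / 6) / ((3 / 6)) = 881 / 721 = 1.22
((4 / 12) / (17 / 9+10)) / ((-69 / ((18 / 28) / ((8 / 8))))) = -9 / 34454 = -0.00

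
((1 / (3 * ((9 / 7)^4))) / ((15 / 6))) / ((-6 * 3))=-2401 / 885735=-0.00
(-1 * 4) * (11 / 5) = -44 / 5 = -8.80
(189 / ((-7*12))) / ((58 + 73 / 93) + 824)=-837 / 328396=-0.00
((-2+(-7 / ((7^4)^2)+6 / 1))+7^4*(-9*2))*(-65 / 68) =2313258168195 / 56000924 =41307.50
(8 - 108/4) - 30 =-49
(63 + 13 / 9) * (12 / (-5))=-464 / 3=-154.67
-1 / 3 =-0.33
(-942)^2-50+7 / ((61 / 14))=54126252 / 61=887315.61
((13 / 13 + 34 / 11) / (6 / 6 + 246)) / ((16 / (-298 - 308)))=-13635 / 21736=-0.63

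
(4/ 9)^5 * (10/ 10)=1024/ 59049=0.02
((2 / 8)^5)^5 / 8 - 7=-63050394783186943 / 9007199254740992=-7.00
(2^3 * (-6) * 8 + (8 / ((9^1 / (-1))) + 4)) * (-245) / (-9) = -10368.64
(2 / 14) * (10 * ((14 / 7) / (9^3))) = 20 / 5103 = 0.00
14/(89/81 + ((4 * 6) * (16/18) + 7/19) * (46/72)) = 86184/92117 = 0.94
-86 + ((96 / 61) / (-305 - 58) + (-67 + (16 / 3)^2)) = -8274389 / 66429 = -124.56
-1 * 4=-4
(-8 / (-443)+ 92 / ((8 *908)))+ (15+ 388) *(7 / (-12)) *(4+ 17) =-3971531417 / 804488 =-4936.72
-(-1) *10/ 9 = 10/ 9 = 1.11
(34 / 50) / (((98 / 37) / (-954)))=-300033 / 1225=-244.92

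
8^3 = 512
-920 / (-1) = 920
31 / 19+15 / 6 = 157 / 38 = 4.13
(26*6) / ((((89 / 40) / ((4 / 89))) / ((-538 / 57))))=-4476160 / 150499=-29.74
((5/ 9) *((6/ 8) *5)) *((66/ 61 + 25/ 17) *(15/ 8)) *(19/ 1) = 6286625/ 33184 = 189.45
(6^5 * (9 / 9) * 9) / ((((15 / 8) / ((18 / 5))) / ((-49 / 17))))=-164602368 / 425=-387299.69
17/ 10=1.70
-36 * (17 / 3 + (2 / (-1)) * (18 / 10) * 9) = 4812 / 5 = 962.40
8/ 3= 2.67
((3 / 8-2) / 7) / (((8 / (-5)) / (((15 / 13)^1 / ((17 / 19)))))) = 1425 / 7616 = 0.19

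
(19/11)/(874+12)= 19/9746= 0.00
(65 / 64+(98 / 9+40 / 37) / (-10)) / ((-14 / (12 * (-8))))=-2761 / 2220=-1.24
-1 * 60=-60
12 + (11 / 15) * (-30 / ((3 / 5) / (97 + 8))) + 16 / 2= -3830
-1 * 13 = -13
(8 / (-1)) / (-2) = 4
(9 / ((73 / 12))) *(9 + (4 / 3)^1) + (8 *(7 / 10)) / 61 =342424 / 22265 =15.38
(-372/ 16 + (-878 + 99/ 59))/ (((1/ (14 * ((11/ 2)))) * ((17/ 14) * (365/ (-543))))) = 62135034423/ 732190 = 84861.90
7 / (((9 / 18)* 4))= 7 / 2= 3.50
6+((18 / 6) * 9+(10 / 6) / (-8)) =787 / 24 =32.79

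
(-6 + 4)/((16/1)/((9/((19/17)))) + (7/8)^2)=-19584/26953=-0.73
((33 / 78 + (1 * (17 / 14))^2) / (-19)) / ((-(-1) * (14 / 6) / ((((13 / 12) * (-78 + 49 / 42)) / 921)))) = 2228935 / 576207072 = 0.00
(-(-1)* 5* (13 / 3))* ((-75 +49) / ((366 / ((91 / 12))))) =-76895 / 6588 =-11.67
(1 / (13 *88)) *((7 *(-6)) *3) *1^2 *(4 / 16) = -63 / 2288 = -0.03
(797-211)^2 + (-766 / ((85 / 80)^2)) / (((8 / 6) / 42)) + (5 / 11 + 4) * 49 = 1024402509 / 3179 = 322240.49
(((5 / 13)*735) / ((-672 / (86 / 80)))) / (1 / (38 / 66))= -0.26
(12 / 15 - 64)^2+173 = 104181 / 25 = 4167.24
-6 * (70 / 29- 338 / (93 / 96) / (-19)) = -2129364 / 17081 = -124.66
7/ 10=0.70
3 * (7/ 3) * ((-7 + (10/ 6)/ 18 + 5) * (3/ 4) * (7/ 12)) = -5047/ 864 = -5.84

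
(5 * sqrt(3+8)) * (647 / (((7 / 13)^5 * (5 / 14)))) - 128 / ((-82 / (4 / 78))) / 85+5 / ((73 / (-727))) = -494041681 / 9921795+480453142 * sqrt(11) / 2401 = 663624.84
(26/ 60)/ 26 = 1/ 60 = 0.02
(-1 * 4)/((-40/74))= 37/5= 7.40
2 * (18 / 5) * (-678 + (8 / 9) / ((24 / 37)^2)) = -87595 / 18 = -4866.39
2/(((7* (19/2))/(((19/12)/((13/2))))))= 2/273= 0.01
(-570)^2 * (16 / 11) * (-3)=-15595200 / 11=-1417745.45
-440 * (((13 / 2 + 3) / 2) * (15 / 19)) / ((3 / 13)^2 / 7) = -650650 / 3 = -216883.33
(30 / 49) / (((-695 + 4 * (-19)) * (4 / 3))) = -15 / 25186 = -0.00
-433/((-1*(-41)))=-433/41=-10.56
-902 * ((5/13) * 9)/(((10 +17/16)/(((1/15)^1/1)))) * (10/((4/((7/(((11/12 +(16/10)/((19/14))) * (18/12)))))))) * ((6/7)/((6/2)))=-54841600/1832363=-29.93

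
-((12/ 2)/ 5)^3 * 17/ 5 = -3672/ 625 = -5.88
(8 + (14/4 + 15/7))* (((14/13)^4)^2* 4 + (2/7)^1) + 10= 4501772556745/39970805329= 112.63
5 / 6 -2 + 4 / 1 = 17 / 6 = 2.83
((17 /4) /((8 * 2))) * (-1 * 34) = -289 /32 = -9.03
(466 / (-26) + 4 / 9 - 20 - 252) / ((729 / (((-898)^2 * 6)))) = -54624194152 / 28431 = -1921289.94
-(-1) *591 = 591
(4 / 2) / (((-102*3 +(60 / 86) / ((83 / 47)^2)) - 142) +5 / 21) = -12441534 / 2784030811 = -0.00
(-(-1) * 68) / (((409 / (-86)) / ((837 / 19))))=-4894776 / 7771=-629.88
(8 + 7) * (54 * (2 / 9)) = 180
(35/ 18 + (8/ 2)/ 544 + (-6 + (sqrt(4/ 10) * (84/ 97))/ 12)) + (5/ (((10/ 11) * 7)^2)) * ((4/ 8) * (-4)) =-1288027/ 299880 + 7 * sqrt(10)/ 485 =-4.25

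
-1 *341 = -341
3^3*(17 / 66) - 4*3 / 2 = 21 / 22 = 0.95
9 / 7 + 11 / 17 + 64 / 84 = 962 / 357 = 2.69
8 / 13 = 0.62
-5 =-5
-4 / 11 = -0.36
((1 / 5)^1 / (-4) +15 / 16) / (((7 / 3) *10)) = 213 / 5600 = 0.04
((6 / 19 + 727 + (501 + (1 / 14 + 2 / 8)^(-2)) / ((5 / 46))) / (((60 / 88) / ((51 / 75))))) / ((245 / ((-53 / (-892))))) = 82756265251 / 63062448750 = 1.31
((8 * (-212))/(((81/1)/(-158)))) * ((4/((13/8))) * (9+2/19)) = 1483470848/20007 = 74147.59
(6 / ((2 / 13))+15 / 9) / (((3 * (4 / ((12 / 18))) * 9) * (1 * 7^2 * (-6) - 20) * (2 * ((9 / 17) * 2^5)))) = -1037 / 43949952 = -0.00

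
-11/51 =-0.22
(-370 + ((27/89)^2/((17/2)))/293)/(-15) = 14598163912/591817515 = 24.67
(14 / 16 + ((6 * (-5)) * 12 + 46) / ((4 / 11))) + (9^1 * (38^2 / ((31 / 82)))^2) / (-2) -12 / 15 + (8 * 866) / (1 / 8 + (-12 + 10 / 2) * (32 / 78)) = -2162906838939329 / 32943080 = -65655877.92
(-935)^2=874225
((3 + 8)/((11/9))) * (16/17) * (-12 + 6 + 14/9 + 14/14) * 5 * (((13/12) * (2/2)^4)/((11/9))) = -24180/187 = -129.30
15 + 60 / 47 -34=-833 / 47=-17.72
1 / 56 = 0.02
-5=-5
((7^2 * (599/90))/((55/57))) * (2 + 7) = 1673007/550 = 3041.83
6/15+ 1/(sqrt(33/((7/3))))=sqrt(77)/33+ 2/5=0.67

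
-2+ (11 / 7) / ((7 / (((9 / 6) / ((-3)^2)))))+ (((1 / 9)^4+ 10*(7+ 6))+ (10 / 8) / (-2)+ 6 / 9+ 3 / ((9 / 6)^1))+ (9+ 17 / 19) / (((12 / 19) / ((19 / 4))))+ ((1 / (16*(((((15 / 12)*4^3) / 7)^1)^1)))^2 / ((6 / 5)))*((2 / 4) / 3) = 86170906080569 / 421382062080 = 204.50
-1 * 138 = -138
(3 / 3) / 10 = 1 / 10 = 0.10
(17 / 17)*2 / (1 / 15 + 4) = 0.49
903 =903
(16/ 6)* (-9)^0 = 8/ 3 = 2.67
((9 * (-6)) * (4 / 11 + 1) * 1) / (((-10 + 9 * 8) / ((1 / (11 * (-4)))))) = 0.03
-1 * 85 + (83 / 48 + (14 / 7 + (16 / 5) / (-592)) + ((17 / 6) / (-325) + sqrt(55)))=-46917677 / 577200 + sqrt(55)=-73.87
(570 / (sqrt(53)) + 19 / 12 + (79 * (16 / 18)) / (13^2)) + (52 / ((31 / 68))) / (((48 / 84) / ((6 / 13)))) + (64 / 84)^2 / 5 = 570 * sqrt(53) / 53 + 4354824011 / 46207980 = 172.54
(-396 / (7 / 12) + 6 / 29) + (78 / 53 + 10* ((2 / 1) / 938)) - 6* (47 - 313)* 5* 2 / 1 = 1573811866 / 102979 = 15282.84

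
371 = 371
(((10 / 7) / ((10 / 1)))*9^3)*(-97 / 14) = -70713 / 98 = -721.56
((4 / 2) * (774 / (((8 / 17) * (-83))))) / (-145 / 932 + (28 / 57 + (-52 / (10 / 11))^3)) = 21843924750 / 103149275254927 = 0.00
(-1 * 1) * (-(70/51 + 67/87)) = 3169/1479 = 2.14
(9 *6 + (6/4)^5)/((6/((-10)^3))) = -82125/8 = -10265.62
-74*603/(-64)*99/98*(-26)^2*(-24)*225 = -251967605175/98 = -2571098011.99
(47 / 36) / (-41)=-47 / 1476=-0.03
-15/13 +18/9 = 11/13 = 0.85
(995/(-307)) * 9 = -8955/307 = -29.17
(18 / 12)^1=3 / 2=1.50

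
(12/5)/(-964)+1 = 1202/1205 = 1.00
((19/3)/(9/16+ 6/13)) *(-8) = -31616/639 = -49.48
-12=-12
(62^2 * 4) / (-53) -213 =-26665 / 53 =-503.11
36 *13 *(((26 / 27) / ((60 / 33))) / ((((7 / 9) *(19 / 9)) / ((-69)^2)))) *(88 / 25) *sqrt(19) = 42058521648 *sqrt(19) / 16625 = 11027298.98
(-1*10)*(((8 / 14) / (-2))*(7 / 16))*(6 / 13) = 15 / 26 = 0.58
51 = 51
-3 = -3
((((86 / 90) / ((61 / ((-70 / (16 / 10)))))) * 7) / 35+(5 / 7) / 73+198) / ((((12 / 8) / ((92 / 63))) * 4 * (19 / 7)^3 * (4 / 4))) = 35749093177 / 14843959722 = 2.41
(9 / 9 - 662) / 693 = -661 / 693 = -0.95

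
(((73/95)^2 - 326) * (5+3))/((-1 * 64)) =2936821/72200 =40.68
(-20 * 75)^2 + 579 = 2250579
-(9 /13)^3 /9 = -81 /2197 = -0.04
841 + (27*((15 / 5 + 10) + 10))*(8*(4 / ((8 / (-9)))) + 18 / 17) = -354577 / 17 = -20857.47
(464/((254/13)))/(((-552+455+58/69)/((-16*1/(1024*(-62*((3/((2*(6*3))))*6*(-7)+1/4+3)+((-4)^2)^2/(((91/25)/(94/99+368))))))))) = 1154439/7767478015940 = 0.00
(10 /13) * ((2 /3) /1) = 20 /39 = 0.51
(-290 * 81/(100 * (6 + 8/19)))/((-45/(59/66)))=97527/134200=0.73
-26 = -26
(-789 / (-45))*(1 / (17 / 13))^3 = 577811 / 73695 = 7.84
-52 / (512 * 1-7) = -52 / 505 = -0.10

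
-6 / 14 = -3 / 7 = -0.43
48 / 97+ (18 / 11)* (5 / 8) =6477 / 4268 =1.52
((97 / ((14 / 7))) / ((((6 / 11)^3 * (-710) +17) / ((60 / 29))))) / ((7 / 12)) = -46478520 / 26538799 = -1.75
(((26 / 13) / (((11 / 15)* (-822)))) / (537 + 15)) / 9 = -5 / 7486776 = -0.00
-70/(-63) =10/9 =1.11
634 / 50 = 317 / 25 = 12.68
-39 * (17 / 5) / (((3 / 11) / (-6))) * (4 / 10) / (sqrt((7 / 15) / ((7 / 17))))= 1716 * sqrt(255) / 25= 1096.09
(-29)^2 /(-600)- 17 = -11041 /600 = -18.40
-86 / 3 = -28.67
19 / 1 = 19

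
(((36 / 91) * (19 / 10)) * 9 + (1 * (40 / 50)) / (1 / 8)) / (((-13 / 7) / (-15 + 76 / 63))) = 1041062 / 10647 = 97.78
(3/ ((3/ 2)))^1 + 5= 7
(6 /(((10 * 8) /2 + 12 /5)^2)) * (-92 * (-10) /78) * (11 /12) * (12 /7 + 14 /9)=3257375 /27606852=0.12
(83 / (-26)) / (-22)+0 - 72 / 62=-18019 / 17732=-1.02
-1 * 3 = -3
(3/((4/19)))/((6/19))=361/8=45.12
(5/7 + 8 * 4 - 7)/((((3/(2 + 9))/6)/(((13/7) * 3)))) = 154440/49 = 3151.84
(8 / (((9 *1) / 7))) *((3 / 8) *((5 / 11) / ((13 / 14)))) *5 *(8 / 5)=3920 / 429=9.14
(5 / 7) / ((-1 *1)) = -5 / 7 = -0.71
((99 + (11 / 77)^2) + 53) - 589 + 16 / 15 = -320396 / 735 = -435.91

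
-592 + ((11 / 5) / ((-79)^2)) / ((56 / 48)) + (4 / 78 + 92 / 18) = -14997739378 / 25556895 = -586.84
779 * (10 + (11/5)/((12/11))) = 561659/60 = 9360.98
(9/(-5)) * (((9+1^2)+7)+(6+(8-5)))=-234/5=-46.80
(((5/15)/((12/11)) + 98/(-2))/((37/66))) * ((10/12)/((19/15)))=-482075/8436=-57.14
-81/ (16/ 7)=-567/ 16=-35.44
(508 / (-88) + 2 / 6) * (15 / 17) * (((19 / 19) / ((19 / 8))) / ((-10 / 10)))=7180 / 3553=2.02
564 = 564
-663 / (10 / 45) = -5967 / 2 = -2983.50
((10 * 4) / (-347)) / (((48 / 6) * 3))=-5 / 1041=-0.00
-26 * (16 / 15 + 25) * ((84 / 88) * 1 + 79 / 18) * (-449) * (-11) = -2414638486 / 135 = -17886211.01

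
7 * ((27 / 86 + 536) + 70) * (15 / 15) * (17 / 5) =6205017 / 430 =14430.27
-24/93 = -8/31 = -0.26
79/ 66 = 1.20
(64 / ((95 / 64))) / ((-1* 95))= -4096 / 9025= -0.45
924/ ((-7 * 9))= -44/ 3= -14.67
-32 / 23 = -1.39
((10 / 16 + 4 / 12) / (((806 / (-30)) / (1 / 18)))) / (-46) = 5 / 116064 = 0.00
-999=-999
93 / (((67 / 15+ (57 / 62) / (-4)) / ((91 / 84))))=374790 / 15761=23.78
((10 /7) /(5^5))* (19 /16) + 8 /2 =4.00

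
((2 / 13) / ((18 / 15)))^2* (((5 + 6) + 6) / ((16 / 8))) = 425 / 3042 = 0.14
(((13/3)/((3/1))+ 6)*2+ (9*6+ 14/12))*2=1261/9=140.11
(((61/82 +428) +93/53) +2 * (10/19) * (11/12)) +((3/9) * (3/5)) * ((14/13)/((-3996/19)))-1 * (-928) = 3644680027477/2680971345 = 1359.46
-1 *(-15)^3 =3375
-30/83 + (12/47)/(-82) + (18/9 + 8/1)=1541102/159941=9.64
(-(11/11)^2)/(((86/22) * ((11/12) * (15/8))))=-32/215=-0.15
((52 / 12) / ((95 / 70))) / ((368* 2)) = 91 / 20976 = 0.00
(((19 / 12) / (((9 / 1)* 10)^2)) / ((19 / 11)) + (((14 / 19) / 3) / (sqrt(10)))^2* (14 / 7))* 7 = 2991317 / 35089200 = 0.09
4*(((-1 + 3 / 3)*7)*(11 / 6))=0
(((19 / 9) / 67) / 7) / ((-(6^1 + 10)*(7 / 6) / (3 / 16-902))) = 274151 / 1260672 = 0.22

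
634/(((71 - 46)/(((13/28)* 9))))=37089/350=105.97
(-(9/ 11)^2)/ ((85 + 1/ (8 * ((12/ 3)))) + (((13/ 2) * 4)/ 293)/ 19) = -14429664/ 1832985319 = -0.01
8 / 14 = 4 / 7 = 0.57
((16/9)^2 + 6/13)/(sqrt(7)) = 3814*sqrt(7)/7371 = 1.37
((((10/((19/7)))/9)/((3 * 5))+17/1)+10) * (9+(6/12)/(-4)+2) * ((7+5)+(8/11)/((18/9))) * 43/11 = 293924135/20691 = 14205.41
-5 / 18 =-0.28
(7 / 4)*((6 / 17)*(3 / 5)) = 63 / 170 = 0.37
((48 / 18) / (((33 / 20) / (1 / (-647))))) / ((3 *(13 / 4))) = -640 / 2498067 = -0.00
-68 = -68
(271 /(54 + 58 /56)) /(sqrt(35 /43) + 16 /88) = -7178248 /6261083 + 918148 * sqrt(1505) /6261083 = 4.54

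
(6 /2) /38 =0.08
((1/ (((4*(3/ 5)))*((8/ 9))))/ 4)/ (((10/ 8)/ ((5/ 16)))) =15/ 512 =0.03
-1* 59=-59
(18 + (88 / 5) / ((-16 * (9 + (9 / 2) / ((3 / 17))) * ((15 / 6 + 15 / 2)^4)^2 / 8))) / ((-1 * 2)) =-77624999989 / 8625000000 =-9.00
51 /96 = 17 /32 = 0.53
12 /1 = 12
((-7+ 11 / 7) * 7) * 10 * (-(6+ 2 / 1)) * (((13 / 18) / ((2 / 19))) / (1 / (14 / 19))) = 15368.89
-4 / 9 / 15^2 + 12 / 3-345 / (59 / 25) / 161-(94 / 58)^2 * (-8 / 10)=3651327133 / 703349325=5.19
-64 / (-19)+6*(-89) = -10082 / 19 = -530.63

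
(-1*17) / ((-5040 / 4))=17 / 1260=0.01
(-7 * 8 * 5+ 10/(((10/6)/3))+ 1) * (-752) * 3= 588816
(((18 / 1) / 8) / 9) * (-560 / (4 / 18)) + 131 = -499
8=8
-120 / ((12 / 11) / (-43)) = 4730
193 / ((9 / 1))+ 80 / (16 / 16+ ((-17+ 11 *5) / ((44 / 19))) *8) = 19249 / 873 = 22.05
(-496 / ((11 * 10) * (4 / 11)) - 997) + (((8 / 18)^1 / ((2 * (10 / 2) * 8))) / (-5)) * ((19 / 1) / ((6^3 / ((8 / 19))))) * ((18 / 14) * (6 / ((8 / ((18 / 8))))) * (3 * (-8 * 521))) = -1411597 / 1400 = -1008.28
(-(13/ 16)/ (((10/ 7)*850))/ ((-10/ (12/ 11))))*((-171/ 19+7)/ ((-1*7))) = 0.00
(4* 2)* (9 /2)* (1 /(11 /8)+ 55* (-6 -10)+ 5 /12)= -348027 /11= -31638.82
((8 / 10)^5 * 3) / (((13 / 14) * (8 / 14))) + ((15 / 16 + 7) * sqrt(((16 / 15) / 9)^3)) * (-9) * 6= 75264 / 40625-1016 * sqrt(15) / 225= -15.64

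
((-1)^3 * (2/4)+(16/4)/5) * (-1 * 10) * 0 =0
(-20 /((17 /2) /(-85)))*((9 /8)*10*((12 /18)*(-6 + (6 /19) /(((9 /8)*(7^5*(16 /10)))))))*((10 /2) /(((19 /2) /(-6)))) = 172439520000 /6067327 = 28421.00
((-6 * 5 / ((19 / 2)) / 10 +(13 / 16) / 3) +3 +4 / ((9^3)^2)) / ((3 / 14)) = 3341886667 / 242337096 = 13.79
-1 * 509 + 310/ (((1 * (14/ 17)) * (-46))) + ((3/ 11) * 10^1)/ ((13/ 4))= -23775579/ 46046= -516.34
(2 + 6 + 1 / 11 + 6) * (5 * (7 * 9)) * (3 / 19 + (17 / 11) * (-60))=-944617275 / 2299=-410881.81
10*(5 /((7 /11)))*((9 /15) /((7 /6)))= 40.41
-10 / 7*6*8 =-480 / 7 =-68.57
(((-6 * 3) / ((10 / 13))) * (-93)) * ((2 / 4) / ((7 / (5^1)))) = 10881 / 14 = 777.21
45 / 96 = 15 / 32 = 0.47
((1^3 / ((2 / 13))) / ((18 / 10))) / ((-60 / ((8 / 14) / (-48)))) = 13 / 18144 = 0.00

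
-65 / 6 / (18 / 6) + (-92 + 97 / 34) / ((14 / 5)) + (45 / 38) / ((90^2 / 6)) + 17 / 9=-975577 / 29070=-33.56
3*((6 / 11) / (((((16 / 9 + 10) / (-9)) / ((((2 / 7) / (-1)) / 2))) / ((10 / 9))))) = 810 / 4081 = 0.20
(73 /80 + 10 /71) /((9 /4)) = 5983 /12780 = 0.47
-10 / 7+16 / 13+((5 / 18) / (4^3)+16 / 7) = 219335 / 104832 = 2.09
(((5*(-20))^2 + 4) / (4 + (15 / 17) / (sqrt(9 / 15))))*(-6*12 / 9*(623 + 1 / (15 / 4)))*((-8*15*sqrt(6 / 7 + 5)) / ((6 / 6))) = -508789034240*sqrt(4305) / 29743 + 6919530865664*sqrt(287) / 29743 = 2818860469.09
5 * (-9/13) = -3.46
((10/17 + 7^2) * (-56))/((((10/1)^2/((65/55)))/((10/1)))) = -306852/935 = -328.18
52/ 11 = 4.73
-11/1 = -11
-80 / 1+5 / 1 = -75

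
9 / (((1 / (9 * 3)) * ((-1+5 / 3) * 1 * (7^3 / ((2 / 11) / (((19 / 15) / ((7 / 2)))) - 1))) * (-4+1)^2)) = -4212 / 71687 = -0.06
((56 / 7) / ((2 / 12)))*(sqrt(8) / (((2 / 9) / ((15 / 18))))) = 360*sqrt(2) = 509.12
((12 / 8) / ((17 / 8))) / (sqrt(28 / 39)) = 6 * sqrt(273) / 119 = 0.83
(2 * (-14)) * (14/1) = -392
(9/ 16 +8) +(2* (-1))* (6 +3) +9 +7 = 105/ 16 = 6.56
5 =5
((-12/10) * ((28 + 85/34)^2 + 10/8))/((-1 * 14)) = 5589/70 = 79.84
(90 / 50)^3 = 729 / 125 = 5.83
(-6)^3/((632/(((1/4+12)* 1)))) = -1323/316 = -4.19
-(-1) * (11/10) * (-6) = -33/5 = -6.60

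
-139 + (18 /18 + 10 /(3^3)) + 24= -3068 /27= -113.63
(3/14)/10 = 3/140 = 0.02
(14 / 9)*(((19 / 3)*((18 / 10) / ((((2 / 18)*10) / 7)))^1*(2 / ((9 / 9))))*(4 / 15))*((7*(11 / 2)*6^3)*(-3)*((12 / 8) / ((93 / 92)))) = -8547384384 / 3875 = -2205776.62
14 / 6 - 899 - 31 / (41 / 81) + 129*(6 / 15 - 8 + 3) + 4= -951596 / 615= -1547.31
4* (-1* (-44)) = 176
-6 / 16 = -3 / 8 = -0.38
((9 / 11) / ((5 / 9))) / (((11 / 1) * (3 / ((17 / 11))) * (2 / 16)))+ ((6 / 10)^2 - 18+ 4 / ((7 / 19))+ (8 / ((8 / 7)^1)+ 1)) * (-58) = -16314654 / 232925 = -70.04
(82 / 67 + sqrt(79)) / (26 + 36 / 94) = 1927 / 41540 + 47 * sqrt(79) / 1240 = 0.38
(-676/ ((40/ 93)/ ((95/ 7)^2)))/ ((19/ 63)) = -959859.64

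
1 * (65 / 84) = 65 / 84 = 0.77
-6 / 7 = -0.86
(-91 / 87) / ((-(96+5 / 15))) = 91 / 8381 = 0.01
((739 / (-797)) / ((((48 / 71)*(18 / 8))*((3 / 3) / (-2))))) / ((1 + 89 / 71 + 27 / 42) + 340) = 26077093 / 7334514441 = 0.00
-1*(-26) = 26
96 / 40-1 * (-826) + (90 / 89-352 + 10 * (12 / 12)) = 216898 / 445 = 487.41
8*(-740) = -5920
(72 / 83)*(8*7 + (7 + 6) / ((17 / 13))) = 80712 / 1411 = 57.20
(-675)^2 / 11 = 455625 / 11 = 41420.45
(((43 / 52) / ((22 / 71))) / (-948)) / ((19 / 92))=-70219 / 5151432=-0.01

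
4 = 4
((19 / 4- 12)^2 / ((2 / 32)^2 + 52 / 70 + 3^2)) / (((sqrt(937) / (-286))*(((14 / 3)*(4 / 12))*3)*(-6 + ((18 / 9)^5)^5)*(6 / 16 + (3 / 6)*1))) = -115452480*sqrt(937) / 9610055201791177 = -0.00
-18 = -18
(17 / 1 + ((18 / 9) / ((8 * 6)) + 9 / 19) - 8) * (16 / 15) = 8678 / 855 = 10.15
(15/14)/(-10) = -3/28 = -0.11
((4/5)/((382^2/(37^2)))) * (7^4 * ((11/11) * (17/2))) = 55878473/364810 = 153.17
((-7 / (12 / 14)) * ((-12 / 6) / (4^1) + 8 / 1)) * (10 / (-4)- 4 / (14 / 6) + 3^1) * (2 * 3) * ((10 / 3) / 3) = 2975 / 6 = 495.83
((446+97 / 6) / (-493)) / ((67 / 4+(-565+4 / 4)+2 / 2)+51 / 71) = 393766 / 229142949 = 0.00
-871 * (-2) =1742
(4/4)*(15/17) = 0.88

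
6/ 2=3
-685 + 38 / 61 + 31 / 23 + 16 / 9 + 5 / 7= -60151999 / 88389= -680.54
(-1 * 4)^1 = -4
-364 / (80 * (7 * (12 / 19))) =-247 / 240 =-1.03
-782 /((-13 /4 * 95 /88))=275264 /1235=222.89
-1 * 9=-9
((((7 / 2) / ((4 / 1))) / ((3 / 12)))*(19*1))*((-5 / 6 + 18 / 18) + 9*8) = 4799.08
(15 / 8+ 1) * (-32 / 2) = -46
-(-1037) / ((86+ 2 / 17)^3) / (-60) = -83521 / 3086346240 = -0.00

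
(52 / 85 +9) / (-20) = -817 / 1700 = -0.48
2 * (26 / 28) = 13 / 7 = 1.86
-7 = -7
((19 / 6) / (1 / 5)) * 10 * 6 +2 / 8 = 3801 / 4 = 950.25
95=95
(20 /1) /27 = 20 /27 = 0.74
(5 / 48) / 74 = 5 / 3552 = 0.00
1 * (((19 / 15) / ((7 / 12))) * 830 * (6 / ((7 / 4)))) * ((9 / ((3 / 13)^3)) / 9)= 221738816 / 441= 502809.11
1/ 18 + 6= 109/ 18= 6.06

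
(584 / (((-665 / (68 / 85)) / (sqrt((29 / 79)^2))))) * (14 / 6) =-67744 / 112575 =-0.60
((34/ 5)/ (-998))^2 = 289/ 6225025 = 0.00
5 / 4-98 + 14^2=397 / 4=99.25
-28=-28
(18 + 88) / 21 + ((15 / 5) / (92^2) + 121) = 22404271 / 177744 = 126.05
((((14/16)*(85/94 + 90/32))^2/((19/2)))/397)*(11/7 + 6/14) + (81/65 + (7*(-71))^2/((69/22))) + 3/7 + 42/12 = 168762205332742149851/2142694520279040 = 78761.67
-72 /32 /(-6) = 3 /8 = 0.38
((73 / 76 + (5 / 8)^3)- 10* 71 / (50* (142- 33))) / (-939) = -0.00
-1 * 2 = -2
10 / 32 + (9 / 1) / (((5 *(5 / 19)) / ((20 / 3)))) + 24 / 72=11099 / 240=46.25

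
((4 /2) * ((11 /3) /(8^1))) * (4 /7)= 11 /21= 0.52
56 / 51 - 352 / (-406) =20344 / 10353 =1.97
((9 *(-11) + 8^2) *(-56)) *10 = 19600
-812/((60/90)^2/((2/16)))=-1827/8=-228.38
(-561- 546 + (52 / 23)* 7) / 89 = -25097 / 2047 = -12.26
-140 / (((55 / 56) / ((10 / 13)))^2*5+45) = -351232 / 133345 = -2.63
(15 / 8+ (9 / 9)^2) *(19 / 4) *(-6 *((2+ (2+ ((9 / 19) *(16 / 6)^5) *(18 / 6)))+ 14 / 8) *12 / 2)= -3105115 / 32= -97034.84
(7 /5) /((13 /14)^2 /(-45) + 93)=12348 /820091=0.02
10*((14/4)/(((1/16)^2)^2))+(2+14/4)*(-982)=2288359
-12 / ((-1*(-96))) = -1 / 8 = -0.12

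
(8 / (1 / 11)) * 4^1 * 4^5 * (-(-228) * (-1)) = -82182144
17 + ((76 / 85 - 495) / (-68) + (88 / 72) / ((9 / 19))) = 12568999 / 468180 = 26.85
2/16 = 1/8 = 0.12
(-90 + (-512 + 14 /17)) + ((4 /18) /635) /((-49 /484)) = -2861974156 /4760595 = -601.18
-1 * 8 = -8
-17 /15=-1.13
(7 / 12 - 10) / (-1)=113 / 12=9.42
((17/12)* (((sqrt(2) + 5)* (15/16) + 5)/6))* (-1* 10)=-13175/576 - 425* sqrt(2)/192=-26.00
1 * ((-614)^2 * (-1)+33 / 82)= -30913639 / 82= -376995.60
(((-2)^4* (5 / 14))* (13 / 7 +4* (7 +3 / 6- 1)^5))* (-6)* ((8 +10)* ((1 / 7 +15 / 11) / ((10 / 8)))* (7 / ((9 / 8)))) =-115776760320 / 539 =-214799184.27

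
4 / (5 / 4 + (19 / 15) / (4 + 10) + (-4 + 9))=0.63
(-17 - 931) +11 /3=-2833 /3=-944.33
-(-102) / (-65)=-102 / 65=-1.57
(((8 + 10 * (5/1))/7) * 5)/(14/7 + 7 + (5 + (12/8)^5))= 9280/4837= 1.92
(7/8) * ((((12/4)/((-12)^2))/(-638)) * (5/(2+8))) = -7/489984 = -0.00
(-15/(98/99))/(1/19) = -28215/98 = -287.91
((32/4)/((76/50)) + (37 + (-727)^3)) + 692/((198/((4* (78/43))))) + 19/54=-186471153461227/485298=-384240515.03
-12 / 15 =-4 / 5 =-0.80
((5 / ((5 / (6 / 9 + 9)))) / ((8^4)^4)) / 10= 0.00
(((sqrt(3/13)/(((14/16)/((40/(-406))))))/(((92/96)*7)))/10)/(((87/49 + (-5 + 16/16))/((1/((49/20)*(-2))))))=-3840*sqrt(39)/324182677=-0.00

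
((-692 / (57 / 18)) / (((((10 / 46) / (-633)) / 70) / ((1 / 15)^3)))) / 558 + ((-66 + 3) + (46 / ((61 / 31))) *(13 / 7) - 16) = -10129986697 / 848822625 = -11.93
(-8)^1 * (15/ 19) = -120/ 19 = -6.32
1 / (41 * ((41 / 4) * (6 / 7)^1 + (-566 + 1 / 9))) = -126 / 2877995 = -0.00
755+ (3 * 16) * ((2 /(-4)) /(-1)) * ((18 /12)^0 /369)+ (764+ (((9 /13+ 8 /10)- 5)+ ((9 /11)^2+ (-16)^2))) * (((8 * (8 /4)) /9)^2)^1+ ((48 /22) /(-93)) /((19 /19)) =1071454981199 /269903205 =3969.77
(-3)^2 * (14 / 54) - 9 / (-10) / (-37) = 2563 / 1110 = 2.31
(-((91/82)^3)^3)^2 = 183123913839120657539940631629904921/28096313679552652078311871485313024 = 6.52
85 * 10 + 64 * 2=978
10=10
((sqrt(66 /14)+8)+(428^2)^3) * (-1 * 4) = -24587966084694048 - 4 * sqrt(231) /7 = -24587966084694056.68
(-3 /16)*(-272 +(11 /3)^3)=6013 /144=41.76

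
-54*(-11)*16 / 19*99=940896 / 19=49520.84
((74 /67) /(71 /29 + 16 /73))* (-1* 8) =-1253264 /378349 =-3.31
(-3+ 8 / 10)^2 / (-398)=-121 / 9950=-0.01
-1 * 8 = -8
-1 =-1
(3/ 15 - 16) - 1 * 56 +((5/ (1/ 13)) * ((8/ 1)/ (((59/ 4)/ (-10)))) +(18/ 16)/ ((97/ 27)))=-97068771/ 228920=-424.03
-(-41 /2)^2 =-1681 /4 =-420.25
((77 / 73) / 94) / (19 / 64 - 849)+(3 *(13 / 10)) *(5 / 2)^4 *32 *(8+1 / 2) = 15444719832697 / 372723254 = 41437.50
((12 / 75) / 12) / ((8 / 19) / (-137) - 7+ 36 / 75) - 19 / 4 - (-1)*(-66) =-360401573 / 5093868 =-70.75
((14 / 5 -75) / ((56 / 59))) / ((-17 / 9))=191691 / 4760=40.27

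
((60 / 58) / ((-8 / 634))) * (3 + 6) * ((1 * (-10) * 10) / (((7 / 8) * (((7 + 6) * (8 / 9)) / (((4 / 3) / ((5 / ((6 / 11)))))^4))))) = 631037952 / 193187995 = 3.27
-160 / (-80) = 2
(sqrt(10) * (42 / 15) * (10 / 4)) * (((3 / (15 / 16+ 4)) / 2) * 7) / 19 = 1176 * sqrt(10) / 1501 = 2.48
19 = 19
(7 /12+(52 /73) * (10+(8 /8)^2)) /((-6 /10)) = -36875 /2628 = -14.03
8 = 8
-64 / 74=-32 / 37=-0.86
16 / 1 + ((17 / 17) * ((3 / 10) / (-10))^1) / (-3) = 1601 / 100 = 16.01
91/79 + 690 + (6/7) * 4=384103/553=694.58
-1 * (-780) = 780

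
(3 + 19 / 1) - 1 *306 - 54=-338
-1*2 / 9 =-2 / 9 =-0.22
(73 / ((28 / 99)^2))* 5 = 3577365 / 784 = 4562.97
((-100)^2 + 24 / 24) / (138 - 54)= 10001 / 84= 119.06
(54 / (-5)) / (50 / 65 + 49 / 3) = -0.63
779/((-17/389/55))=-16666705/17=-980394.41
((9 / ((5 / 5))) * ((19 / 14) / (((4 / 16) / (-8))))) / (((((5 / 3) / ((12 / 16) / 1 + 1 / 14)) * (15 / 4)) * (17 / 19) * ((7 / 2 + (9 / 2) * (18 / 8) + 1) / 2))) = -2125568 / 270725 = -7.85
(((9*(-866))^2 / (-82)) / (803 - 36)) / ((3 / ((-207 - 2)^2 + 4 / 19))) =-8402679888858 / 597493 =-14063227.33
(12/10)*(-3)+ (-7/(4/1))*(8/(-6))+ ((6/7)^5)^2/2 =-4913533411/4237128735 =-1.16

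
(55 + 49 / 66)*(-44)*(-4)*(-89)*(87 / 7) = -75963992 / 7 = -10851998.86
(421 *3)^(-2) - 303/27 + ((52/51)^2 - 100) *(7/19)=-139214709664/2919690993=-47.68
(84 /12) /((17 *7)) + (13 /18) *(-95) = -20977 /306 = -68.55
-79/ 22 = -3.59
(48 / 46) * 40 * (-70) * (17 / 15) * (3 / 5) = -45696 / 23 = -1986.78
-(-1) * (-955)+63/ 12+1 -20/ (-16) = -1895/ 2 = -947.50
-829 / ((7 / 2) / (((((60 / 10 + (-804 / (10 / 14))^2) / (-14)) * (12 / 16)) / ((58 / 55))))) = 433260113319 / 28420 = 15244901.95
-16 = -16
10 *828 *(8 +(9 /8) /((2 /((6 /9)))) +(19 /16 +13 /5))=201411 /2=100705.50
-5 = -5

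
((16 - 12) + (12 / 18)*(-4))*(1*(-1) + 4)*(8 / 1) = 32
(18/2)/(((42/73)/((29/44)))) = 6351/616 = 10.31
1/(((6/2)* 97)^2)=1/84681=0.00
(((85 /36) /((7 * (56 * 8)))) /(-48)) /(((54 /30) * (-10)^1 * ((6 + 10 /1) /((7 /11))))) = 85 /2452488192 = 0.00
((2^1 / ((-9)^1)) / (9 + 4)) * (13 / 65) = -2 / 585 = -0.00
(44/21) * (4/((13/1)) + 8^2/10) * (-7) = -19184/195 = -98.38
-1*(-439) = 439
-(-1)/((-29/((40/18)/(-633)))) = 20/165213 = 0.00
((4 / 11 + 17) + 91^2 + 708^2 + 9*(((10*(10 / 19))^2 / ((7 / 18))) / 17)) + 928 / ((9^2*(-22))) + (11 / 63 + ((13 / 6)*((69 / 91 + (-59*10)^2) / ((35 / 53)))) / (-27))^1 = 417353549552857 / 893117610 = 467299.65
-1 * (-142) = 142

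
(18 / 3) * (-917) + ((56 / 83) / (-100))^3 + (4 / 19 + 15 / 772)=-720987339788389617 / 131046433062500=-5501.77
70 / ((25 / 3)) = 42 / 5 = 8.40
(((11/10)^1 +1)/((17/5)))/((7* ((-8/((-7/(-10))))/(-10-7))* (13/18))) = 189/1040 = 0.18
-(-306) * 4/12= 102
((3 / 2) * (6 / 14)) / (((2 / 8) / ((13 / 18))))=13 / 7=1.86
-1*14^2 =-196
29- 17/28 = 795/28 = 28.39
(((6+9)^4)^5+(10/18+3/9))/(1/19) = 56861890084362030029297027/9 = 6317987787151336669921892.00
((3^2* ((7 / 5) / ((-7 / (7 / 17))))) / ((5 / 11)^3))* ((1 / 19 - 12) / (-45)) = -2114959 / 1009375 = -2.10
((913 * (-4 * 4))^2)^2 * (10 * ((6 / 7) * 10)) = 27322113501206937600 / 7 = 3903159071600991085.71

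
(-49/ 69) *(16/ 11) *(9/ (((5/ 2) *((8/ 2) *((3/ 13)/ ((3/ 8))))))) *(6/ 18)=-0.50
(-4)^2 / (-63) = -16 / 63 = -0.25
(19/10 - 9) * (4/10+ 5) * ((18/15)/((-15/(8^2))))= 122688/625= 196.30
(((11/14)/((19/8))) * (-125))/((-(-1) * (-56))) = 1375/1862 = 0.74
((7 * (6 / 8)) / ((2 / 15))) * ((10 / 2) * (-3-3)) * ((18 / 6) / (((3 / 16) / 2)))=-37800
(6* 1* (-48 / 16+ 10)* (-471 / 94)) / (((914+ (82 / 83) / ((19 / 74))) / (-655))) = 150.18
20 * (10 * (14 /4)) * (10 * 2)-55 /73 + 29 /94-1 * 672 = 91453683 /6862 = 13327.56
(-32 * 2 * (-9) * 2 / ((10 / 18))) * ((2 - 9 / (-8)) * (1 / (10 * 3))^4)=1 / 125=0.01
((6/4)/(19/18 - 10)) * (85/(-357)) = 45/1127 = 0.04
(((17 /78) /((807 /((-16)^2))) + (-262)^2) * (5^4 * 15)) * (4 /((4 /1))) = 6751358712500 /10491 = 643538148.17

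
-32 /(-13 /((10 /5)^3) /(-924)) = -236544 /13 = -18195.69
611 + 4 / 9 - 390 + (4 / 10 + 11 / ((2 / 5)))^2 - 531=421969 / 900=468.85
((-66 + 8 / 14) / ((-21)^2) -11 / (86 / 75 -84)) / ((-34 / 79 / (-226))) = -2671288699 / 326104506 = -8.19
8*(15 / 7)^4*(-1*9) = -3645000 / 2401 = -1518.12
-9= -9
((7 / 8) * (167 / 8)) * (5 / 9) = 5845 / 576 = 10.15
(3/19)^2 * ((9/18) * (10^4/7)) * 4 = 180000/2527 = 71.23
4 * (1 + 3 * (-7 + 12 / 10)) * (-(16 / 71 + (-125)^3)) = -45484369752 / 355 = -128124985.22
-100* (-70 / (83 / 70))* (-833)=-408170000 / 83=-4917710.84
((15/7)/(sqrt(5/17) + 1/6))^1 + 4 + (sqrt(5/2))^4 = 13.27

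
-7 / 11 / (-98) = 1 / 154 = 0.01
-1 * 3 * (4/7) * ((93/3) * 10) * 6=-22320/7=-3188.57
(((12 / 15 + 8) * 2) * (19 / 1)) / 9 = 1672 / 45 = 37.16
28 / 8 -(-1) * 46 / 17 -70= -2169 / 34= -63.79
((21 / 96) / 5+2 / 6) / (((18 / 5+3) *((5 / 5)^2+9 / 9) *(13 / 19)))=3439 / 82368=0.04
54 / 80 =27 / 40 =0.68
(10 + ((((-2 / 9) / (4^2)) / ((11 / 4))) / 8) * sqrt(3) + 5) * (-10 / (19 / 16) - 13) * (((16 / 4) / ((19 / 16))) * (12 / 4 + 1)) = -1562880 / 361 + 592 * sqrt(3) / 3249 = -4328.99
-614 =-614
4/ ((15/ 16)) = 64/ 15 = 4.27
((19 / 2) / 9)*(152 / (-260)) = -361 / 585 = -0.62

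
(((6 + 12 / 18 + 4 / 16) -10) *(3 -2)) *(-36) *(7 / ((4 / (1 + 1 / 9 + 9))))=23569 / 12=1964.08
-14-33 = -47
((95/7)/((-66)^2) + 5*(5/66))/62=11645/1890504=0.01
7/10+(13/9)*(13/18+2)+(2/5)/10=9461/2025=4.67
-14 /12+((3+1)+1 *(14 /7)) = 29 /6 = 4.83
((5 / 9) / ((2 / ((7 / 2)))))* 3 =35 / 12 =2.92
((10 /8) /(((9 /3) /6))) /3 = 0.83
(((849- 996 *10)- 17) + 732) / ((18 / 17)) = -7929.56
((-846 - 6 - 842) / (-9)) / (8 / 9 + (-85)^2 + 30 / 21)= 0.03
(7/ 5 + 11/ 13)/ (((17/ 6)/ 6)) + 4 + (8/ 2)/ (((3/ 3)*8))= 20457/ 2210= 9.26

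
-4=-4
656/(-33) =-656/33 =-19.88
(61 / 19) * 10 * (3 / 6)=305 / 19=16.05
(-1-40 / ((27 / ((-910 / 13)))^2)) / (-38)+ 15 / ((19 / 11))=437299 / 27702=15.79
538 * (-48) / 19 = -25824 / 19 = -1359.16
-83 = -83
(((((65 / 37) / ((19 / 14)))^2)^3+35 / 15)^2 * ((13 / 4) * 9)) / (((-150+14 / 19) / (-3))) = 29.12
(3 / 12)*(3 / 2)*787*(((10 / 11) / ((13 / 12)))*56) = 13868.81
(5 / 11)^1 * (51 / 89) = 255 / 979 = 0.26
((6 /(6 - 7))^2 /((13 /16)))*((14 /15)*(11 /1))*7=206976 /65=3184.25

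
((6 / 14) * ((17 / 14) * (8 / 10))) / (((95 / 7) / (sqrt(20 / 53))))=204 * sqrt(265) / 176225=0.02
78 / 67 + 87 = 5907 / 67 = 88.16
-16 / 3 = -5.33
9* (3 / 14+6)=783 / 14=55.93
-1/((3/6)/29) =-58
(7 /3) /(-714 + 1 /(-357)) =-0.00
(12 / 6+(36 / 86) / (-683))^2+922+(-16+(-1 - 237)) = 579623529948 / 862538161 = 672.00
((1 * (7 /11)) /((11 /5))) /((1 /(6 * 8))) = 1680 /121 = 13.88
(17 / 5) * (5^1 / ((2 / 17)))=289 / 2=144.50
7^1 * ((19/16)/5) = 1.66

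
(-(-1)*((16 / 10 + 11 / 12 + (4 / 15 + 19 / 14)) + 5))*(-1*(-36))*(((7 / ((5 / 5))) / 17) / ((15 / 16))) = 61424 / 425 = 144.53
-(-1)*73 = 73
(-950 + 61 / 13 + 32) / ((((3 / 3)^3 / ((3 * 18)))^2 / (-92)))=3185193456 / 13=245014881.23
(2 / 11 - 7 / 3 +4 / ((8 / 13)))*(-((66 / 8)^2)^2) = -10313919 / 512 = -20144.37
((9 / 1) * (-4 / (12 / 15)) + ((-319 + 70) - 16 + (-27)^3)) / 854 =-19993 / 854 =-23.41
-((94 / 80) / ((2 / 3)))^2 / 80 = -0.04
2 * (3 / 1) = 6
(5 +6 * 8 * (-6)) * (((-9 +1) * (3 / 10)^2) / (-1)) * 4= -20376 / 25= -815.04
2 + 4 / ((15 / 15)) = 6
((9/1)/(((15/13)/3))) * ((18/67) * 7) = 14742/335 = 44.01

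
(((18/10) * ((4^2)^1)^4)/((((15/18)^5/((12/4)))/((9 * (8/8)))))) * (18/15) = 743008370688/78125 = 9510507.14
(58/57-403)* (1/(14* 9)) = -22913/7182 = -3.19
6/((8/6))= 9/2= 4.50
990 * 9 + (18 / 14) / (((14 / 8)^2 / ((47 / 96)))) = 6112401 / 686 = 8910.21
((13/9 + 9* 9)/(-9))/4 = -2.29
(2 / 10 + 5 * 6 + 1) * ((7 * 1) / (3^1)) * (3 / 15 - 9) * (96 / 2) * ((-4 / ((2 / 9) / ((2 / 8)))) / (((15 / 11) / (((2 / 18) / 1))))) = 1409408 / 125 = 11275.26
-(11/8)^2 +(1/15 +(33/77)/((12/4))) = -11297/6720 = -1.68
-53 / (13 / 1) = -53 / 13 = -4.08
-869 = -869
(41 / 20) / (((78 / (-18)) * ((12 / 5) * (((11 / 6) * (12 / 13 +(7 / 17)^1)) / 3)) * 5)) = -6273 / 129800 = -0.05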